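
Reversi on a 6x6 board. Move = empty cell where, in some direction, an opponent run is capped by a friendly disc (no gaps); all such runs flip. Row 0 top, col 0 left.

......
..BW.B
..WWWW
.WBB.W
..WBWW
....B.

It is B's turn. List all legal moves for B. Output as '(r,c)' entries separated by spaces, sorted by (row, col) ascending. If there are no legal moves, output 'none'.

Answer: (0,3) (1,1) (1,4) (3,0) (3,4) (4,1) (5,1) (5,2) (5,5)

Derivation:
(0,2): no bracket -> illegal
(0,3): flips 2 -> legal
(0,4): no bracket -> illegal
(1,1): flips 1 -> legal
(1,4): flips 2 -> legal
(2,0): no bracket -> illegal
(2,1): no bracket -> illegal
(3,0): flips 1 -> legal
(3,4): flips 2 -> legal
(4,0): no bracket -> illegal
(4,1): flips 1 -> legal
(5,1): flips 1 -> legal
(5,2): flips 1 -> legal
(5,3): no bracket -> illegal
(5,5): flips 4 -> legal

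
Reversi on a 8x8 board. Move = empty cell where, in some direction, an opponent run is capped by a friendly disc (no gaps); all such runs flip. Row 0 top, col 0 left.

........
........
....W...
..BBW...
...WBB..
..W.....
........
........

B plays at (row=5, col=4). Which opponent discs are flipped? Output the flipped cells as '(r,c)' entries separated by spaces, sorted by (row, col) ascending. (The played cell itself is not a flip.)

Answer: (4,3)

Derivation:
Dir NW: opp run (4,3) capped by B -> flip
Dir N: first cell 'B' (not opp) -> no flip
Dir NE: first cell 'B' (not opp) -> no flip
Dir W: first cell '.' (not opp) -> no flip
Dir E: first cell '.' (not opp) -> no flip
Dir SW: first cell '.' (not opp) -> no flip
Dir S: first cell '.' (not opp) -> no flip
Dir SE: first cell '.' (not opp) -> no flip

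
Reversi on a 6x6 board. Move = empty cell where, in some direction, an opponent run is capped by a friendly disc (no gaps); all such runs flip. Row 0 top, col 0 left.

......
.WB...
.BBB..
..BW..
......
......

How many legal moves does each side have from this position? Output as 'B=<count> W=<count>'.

Answer: B=6 W=2

Derivation:
-- B to move --
(0,0): flips 1 -> legal
(0,1): flips 1 -> legal
(0,2): no bracket -> illegal
(1,0): flips 1 -> legal
(2,0): no bracket -> illegal
(2,4): no bracket -> illegal
(3,4): flips 1 -> legal
(4,2): no bracket -> illegal
(4,3): flips 1 -> legal
(4,4): flips 1 -> legal
B mobility = 6
-- W to move --
(0,1): no bracket -> illegal
(0,2): no bracket -> illegal
(0,3): no bracket -> illegal
(1,0): no bracket -> illegal
(1,3): flips 2 -> legal
(1,4): no bracket -> illegal
(2,0): no bracket -> illegal
(2,4): no bracket -> illegal
(3,0): no bracket -> illegal
(3,1): flips 2 -> legal
(3,4): no bracket -> illegal
(4,1): no bracket -> illegal
(4,2): no bracket -> illegal
(4,3): no bracket -> illegal
W mobility = 2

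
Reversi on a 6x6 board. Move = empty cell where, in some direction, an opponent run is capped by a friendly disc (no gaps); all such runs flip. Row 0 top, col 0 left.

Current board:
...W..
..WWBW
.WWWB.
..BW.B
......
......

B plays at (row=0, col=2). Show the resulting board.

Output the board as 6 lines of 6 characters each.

Answer: ..BW..
..BBBW
.WBWB.
..BW.B
......
......

Derivation:
Place B at (0,2); scan 8 dirs for brackets.
Dir NW: edge -> no flip
Dir N: edge -> no flip
Dir NE: edge -> no flip
Dir W: first cell '.' (not opp) -> no flip
Dir E: opp run (0,3), next='.' -> no flip
Dir SW: first cell '.' (not opp) -> no flip
Dir S: opp run (1,2) (2,2) capped by B -> flip
Dir SE: opp run (1,3) capped by B -> flip
All flips: (1,2) (1,3) (2,2)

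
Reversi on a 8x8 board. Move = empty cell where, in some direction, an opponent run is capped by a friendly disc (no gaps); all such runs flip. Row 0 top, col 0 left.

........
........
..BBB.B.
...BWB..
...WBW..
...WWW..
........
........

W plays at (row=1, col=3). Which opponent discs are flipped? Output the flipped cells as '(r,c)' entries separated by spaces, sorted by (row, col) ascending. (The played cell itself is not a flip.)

Dir NW: first cell '.' (not opp) -> no flip
Dir N: first cell '.' (not opp) -> no flip
Dir NE: first cell '.' (not opp) -> no flip
Dir W: first cell '.' (not opp) -> no flip
Dir E: first cell '.' (not opp) -> no flip
Dir SW: opp run (2,2), next='.' -> no flip
Dir S: opp run (2,3) (3,3) capped by W -> flip
Dir SE: opp run (2,4) (3,5), next='.' -> no flip

Answer: (2,3) (3,3)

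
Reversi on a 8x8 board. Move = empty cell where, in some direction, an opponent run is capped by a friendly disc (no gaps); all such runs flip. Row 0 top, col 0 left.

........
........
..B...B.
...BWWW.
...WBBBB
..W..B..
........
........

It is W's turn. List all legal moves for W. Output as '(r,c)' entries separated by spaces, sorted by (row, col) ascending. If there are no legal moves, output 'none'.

(1,1): no bracket -> illegal
(1,2): no bracket -> illegal
(1,3): no bracket -> illegal
(1,5): no bracket -> illegal
(1,6): flips 1 -> legal
(1,7): flips 1 -> legal
(2,1): no bracket -> illegal
(2,3): flips 1 -> legal
(2,4): no bracket -> illegal
(2,5): no bracket -> illegal
(2,7): no bracket -> illegal
(3,1): no bracket -> illegal
(3,2): flips 1 -> legal
(3,7): no bracket -> illegal
(4,2): no bracket -> illegal
(5,3): flips 1 -> legal
(5,4): flips 2 -> legal
(5,6): flips 2 -> legal
(5,7): flips 1 -> legal
(6,4): no bracket -> illegal
(6,5): flips 2 -> legal
(6,6): no bracket -> illegal

Answer: (1,6) (1,7) (2,3) (3,2) (5,3) (5,4) (5,6) (5,7) (6,5)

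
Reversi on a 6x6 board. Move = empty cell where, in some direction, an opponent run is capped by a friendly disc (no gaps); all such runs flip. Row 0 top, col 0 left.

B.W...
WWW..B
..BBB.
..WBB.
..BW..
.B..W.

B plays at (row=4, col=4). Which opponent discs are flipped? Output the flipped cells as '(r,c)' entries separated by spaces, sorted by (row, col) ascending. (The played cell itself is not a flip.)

Dir NW: first cell 'B' (not opp) -> no flip
Dir N: first cell 'B' (not opp) -> no flip
Dir NE: first cell '.' (not opp) -> no flip
Dir W: opp run (4,3) capped by B -> flip
Dir E: first cell '.' (not opp) -> no flip
Dir SW: first cell '.' (not opp) -> no flip
Dir S: opp run (5,4), next=edge -> no flip
Dir SE: first cell '.' (not opp) -> no flip

Answer: (4,3)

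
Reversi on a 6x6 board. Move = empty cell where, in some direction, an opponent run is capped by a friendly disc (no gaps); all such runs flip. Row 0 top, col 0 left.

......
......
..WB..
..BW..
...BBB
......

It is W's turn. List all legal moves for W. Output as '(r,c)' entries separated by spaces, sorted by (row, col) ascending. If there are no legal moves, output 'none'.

Answer: (1,3) (2,4) (3,1) (4,2) (5,3) (5,5)

Derivation:
(1,2): no bracket -> illegal
(1,3): flips 1 -> legal
(1,4): no bracket -> illegal
(2,1): no bracket -> illegal
(2,4): flips 1 -> legal
(3,1): flips 1 -> legal
(3,4): no bracket -> illegal
(3,5): no bracket -> illegal
(4,1): no bracket -> illegal
(4,2): flips 1 -> legal
(5,2): no bracket -> illegal
(5,3): flips 1 -> legal
(5,4): no bracket -> illegal
(5,5): flips 1 -> legal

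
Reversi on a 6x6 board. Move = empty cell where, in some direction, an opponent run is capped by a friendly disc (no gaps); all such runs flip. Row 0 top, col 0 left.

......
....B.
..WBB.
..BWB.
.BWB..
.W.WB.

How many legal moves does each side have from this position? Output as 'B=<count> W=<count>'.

-- B to move --
(1,1): no bracket -> illegal
(1,2): flips 1 -> legal
(1,3): no bracket -> illegal
(2,1): flips 1 -> legal
(3,1): no bracket -> illegal
(4,0): no bracket -> illegal
(4,4): no bracket -> illegal
(5,0): no bracket -> illegal
(5,2): flips 2 -> legal
B mobility = 3
-- W to move --
(0,3): no bracket -> illegal
(0,4): no bracket -> illegal
(0,5): no bracket -> illegal
(1,2): no bracket -> illegal
(1,3): flips 1 -> legal
(1,5): flips 1 -> legal
(2,1): no bracket -> illegal
(2,5): flips 2 -> legal
(3,0): no bracket -> illegal
(3,1): flips 2 -> legal
(3,5): flips 1 -> legal
(4,0): flips 1 -> legal
(4,4): flips 1 -> legal
(4,5): no bracket -> illegal
(5,0): no bracket -> illegal
(5,2): no bracket -> illegal
(5,5): flips 1 -> legal
W mobility = 8

Answer: B=3 W=8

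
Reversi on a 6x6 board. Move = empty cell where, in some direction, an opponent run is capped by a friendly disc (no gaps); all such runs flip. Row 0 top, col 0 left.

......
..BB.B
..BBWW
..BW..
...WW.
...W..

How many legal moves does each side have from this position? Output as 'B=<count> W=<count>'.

Answer: B=5 W=6

Derivation:
-- B to move --
(1,4): no bracket -> illegal
(3,4): flips 1 -> legal
(3,5): flips 2 -> legal
(4,2): flips 2 -> legal
(4,5): no bracket -> illegal
(5,2): no bracket -> illegal
(5,4): flips 1 -> legal
(5,5): flips 2 -> legal
B mobility = 5
-- W to move --
(0,1): no bracket -> illegal
(0,2): flips 1 -> legal
(0,3): flips 2 -> legal
(0,4): no bracket -> illegal
(0,5): flips 1 -> legal
(1,1): flips 1 -> legal
(1,4): no bracket -> illegal
(2,1): flips 3 -> legal
(3,1): flips 1 -> legal
(3,4): no bracket -> illegal
(4,1): no bracket -> illegal
(4,2): no bracket -> illegal
W mobility = 6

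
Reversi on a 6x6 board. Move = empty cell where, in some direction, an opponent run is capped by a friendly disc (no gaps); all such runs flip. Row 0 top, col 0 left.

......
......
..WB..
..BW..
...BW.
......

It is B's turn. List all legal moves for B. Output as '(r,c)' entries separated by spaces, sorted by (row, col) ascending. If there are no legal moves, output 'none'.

(1,1): no bracket -> illegal
(1,2): flips 1 -> legal
(1,3): no bracket -> illegal
(2,1): flips 1 -> legal
(2,4): no bracket -> illegal
(3,1): no bracket -> illegal
(3,4): flips 1 -> legal
(3,5): no bracket -> illegal
(4,2): no bracket -> illegal
(4,5): flips 1 -> legal
(5,3): no bracket -> illegal
(5,4): no bracket -> illegal
(5,5): no bracket -> illegal

Answer: (1,2) (2,1) (3,4) (4,5)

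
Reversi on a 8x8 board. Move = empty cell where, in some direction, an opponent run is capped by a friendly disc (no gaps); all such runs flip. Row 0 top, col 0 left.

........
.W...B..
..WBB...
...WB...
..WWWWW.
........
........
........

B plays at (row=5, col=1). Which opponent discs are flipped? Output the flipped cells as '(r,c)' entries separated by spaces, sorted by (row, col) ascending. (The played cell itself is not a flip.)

Answer: (3,3) (4,2)

Derivation:
Dir NW: first cell '.' (not opp) -> no flip
Dir N: first cell '.' (not opp) -> no flip
Dir NE: opp run (4,2) (3,3) capped by B -> flip
Dir W: first cell '.' (not opp) -> no flip
Dir E: first cell '.' (not opp) -> no flip
Dir SW: first cell '.' (not opp) -> no flip
Dir S: first cell '.' (not opp) -> no flip
Dir SE: first cell '.' (not opp) -> no flip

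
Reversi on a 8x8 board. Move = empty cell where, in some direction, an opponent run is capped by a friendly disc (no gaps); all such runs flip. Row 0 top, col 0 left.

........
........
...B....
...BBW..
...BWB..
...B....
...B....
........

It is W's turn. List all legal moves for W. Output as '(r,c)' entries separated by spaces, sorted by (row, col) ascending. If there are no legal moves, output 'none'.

Answer: (2,2) (2,4) (3,2) (4,2) (4,6) (5,5) (6,2)

Derivation:
(1,2): no bracket -> illegal
(1,3): no bracket -> illegal
(1,4): no bracket -> illegal
(2,2): flips 1 -> legal
(2,4): flips 1 -> legal
(2,5): no bracket -> illegal
(3,2): flips 2 -> legal
(3,6): no bracket -> illegal
(4,2): flips 1 -> legal
(4,6): flips 1 -> legal
(5,2): no bracket -> illegal
(5,4): no bracket -> illegal
(5,5): flips 1 -> legal
(5,6): no bracket -> illegal
(6,2): flips 1 -> legal
(6,4): no bracket -> illegal
(7,2): no bracket -> illegal
(7,3): no bracket -> illegal
(7,4): no bracket -> illegal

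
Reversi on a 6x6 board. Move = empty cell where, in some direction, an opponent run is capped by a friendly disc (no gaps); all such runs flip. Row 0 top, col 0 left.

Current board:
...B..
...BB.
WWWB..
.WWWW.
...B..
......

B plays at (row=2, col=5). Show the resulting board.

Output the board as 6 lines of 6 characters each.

Place B at (2,5); scan 8 dirs for brackets.
Dir NW: first cell 'B' (not opp) -> no flip
Dir N: first cell '.' (not opp) -> no flip
Dir NE: edge -> no flip
Dir W: first cell '.' (not opp) -> no flip
Dir E: edge -> no flip
Dir SW: opp run (3,4) capped by B -> flip
Dir S: first cell '.' (not opp) -> no flip
Dir SE: edge -> no flip
All flips: (3,4)

Answer: ...B..
...BB.
WWWB.B
.WWWB.
...B..
......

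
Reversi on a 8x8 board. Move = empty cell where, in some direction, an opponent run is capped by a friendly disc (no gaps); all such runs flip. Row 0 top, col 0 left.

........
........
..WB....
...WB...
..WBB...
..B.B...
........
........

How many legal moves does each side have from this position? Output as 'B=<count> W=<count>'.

-- B to move --
(1,1): flips 2 -> legal
(1,2): no bracket -> illegal
(1,3): no bracket -> illegal
(2,1): flips 1 -> legal
(2,4): no bracket -> illegal
(3,1): no bracket -> illegal
(3,2): flips 2 -> legal
(4,1): flips 1 -> legal
(5,1): no bracket -> illegal
(5,3): no bracket -> illegal
B mobility = 4
-- W to move --
(1,2): no bracket -> illegal
(1,3): flips 1 -> legal
(1,4): no bracket -> illegal
(2,4): flips 1 -> legal
(2,5): no bracket -> illegal
(3,2): no bracket -> illegal
(3,5): flips 1 -> legal
(4,1): no bracket -> illegal
(4,5): flips 2 -> legal
(5,1): no bracket -> illegal
(5,3): flips 1 -> legal
(5,5): flips 1 -> legal
(6,1): no bracket -> illegal
(6,2): flips 1 -> legal
(6,3): no bracket -> illegal
(6,4): no bracket -> illegal
(6,5): no bracket -> illegal
W mobility = 7

Answer: B=4 W=7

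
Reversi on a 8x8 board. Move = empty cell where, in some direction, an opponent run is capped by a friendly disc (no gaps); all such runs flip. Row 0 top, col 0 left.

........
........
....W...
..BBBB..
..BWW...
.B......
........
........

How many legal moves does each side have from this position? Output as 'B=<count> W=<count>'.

Answer: B=8 W=8

Derivation:
-- B to move --
(1,3): flips 1 -> legal
(1,4): flips 1 -> legal
(1,5): flips 1 -> legal
(2,3): no bracket -> illegal
(2,5): no bracket -> illegal
(4,5): flips 2 -> legal
(5,2): flips 1 -> legal
(5,3): flips 2 -> legal
(5,4): flips 2 -> legal
(5,5): flips 1 -> legal
B mobility = 8
-- W to move --
(2,1): flips 1 -> legal
(2,2): flips 1 -> legal
(2,3): flips 1 -> legal
(2,5): flips 1 -> legal
(2,6): flips 1 -> legal
(3,1): no bracket -> illegal
(3,6): no bracket -> illegal
(4,0): no bracket -> illegal
(4,1): flips 1 -> legal
(4,5): no bracket -> illegal
(4,6): flips 1 -> legal
(5,0): no bracket -> illegal
(5,2): no bracket -> illegal
(5,3): no bracket -> illegal
(6,0): flips 3 -> legal
(6,1): no bracket -> illegal
(6,2): no bracket -> illegal
W mobility = 8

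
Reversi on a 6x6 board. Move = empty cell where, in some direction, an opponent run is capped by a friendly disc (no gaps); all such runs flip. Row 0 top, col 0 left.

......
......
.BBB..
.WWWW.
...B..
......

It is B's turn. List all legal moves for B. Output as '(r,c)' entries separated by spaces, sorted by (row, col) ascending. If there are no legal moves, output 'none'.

(2,0): no bracket -> illegal
(2,4): no bracket -> illegal
(2,5): flips 1 -> legal
(3,0): no bracket -> illegal
(3,5): no bracket -> illegal
(4,0): flips 1 -> legal
(4,1): flips 2 -> legal
(4,2): flips 1 -> legal
(4,4): flips 1 -> legal
(4,5): flips 1 -> legal

Answer: (2,5) (4,0) (4,1) (4,2) (4,4) (4,5)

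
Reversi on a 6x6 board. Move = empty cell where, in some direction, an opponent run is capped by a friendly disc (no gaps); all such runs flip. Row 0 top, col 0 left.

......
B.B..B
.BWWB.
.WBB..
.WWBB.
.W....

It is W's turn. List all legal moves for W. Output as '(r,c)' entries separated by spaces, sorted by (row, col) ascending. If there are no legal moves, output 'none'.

(0,0): no bracket -> illegal
(0,1): flips 1 -> legal
(0,2): flips 1 -> legal
(0,3): no bracket -> illegal
(0,4): no bracket -> illegal
(0,5): no bracket -> illegal
(1,1): flips 1 -> legal
(1,3): no bracket -> illegal
(1,4): no bracket -> illegal
(2,0): flips 1 -> legal
(2,5): flips 1 -> legal
(3,0): no bracket -> illegal
(3,4): flips 2 -> legal
(3,5): no bracket -> illegal
(4,5): flips 2 -> legal
(5,2): no bracket -> illegal
(5,3): flips 2 -> legal
(5,4): no bracket -> illegal
(5,5): flips 2 -> legal

Answer: (0,1) (0,2) (1,1) (2,0) (2,5) (3,4) (4,5) (5,3) (5,5)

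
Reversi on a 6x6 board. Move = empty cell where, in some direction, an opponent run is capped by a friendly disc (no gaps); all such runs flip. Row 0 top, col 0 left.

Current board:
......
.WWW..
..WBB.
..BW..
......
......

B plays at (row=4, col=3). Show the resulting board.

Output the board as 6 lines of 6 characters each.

Answer: ......
.WWW..
..WBB.
..BB..
...B..
......

Derivation:
Place B at (4,3); scan 8 dirs for brackets.
Dir NW: first cell 'B' (not opp) -> no flip
Dir N: opp run (3,3) capped by B -> flip
Dir NE: first cell '.' (not opp) -> no flip
Dir W: first cell '.' (not opp) -> no flip
Dir E: first cell '.' (not opp) -> no flip
Dir SW: first cell '.' (not opp) -> no flip
Dir S: first cell '.' (not opp) -> no flip
Dir SE: first cell '.' (not opp) -> no flip
All flips: (3,3)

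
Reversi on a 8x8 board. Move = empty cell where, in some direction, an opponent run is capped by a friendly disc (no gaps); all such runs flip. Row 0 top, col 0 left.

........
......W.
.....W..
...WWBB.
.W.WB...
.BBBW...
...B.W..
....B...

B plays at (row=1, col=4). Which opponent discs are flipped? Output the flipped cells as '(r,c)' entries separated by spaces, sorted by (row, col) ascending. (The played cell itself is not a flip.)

Answer: (2,5)

Derivation:
Dir NW: first cell '.' (not opp) -> no flip
Dir N: first cell '.' (not opp) -> no flip
Dir NE: first cell '.' (not opp) -> no flip
Dir W: first cell '.' (not opp) -> no flip
Dir E: first cell '.' (not opp) -> no flip
Dir SW: first cell '.' (not opp) -> no flip
Dir S: first cell '.' (not opp) -> no flip
Dir SE: opp run (2,5) capped by B -> flip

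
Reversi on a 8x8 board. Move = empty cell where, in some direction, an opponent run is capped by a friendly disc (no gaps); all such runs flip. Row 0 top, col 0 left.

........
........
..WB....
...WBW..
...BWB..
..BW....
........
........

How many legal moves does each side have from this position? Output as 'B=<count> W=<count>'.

-- B to move --
(1,1): no bracket -> illegal
(1,2): no bracket -> illegal
(1,3): no bracket -> illegal
(2,1): flips 1 -> legal
(2,4): no bracket -> illegal
(2,5): flips 1 -> legal
(2,6): no bracket -> illegal
(3,1): no bracket -> illegal
(3,2): flips 1 -> legal
(3,6): flips 1 -> legal
(4,2): no bracket -> illegal
(4,6): no bracket -> illegal
(5,4): flips 2 -> legal
(5,5): no bracket -> illegal
(6,2): no bracket -> illegal
(6,3): flips 1 -> legal
(6,4): no bracket -> illegal
B mobility = 6
-- W to move --
(1,2): no bracket -> illegal
(1,3): flips 1 -> legal
(1,4): no bracket -> illegal
(2,4): flips 2 -> legal
(2,5): no bracket -> illegal
(3,2): no bracket -> illegal
(3,6): no bracket -> illegal
(4,1): no bracket -> illegal
(4,2): flips 1 -> legal
(4,6): flips 1 -> legal
(5,1): flips 1 -> legal
(5,4): no bracket -> illegal
(5,5): flips 1 -> legal
(5,6): no bracket -> illegal
(6,1): no bracket -> illegal
(6,2): no bracket -> illegal
(6,3): no bracket -> illegal
W mobility = 6

Answer: B=6 W=6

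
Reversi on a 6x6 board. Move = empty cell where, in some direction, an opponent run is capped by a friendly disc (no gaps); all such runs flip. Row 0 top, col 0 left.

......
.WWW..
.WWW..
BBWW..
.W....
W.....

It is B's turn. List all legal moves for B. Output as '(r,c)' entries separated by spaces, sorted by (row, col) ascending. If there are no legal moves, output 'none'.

(0,0): no bracket -> illegal
(0,1): flips 2 -> legal
(0,2): no bracket -> illegal
(0,3): flips 2 -> legal
(0,4): flips 2 -> legal
(1,0): no bracket -> illegal
(1,4): no bracket -> illegal
(2,0): no bracket -> illegal
(2,4): no bracket -> illegal
(3,4): flips 2 -> legal
(4,0): no bracket -> illegal
(4,2): no bracket -> illegal
(4,3): no bracket -> illegal
(4,4): no bracket -> illegal
(5,1): flips 1 -> legal
(5,2): flips 1 -> legal

Answer: (0,1) (0,3) (0,4) (3,4) (5,1) (5,2)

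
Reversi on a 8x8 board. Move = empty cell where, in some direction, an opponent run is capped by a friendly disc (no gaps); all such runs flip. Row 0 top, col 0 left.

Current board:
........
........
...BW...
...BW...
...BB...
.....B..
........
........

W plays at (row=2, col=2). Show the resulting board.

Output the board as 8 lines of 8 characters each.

Place W at (2,2); scan 8 dirs for brackets.
Dir NW: first cell '.' (not opp) -> no flip
Dir N: first cell '.' (not opp) -> no flip
Dir NE: first cell '.' (not opp) -> no flip
Dir W: first cell '.' (not opp) -> no flip
Dir E: opp run (2,3) capped by W -> flip
Dir SW: first cell '.' (not opp) -> no flip
Dir S: first cell '.' (not opp) -> no flip
Dir SE: opp run (3,3) (4,4) (5,5), next='.' -> no flip
All flips: (2,3)

Answer: ........
........
..WWW...
...BW...
...BB...
.....B..
........
........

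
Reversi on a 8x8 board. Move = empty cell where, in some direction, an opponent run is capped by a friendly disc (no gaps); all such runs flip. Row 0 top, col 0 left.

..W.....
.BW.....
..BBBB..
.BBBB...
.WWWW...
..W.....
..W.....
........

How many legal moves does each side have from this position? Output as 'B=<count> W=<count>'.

Answer: B=9 W=9

Derivation:
-- B to move --
(0,1): flips 1 -> legal
(0,3): no bracket -> illegal
(1,3): flips 1 -> legal
(2,1): no bracket -> illegal
(3,0): no bracket -> illegal
(3,5): no bracket -> illegal
(4,0): no bracket -> illegal
(4,5): no bracket -> illegal
(5,0): flips 1 -> legal
(5,1): flips 2 -> legal
(5,3): flips 2 -> legal
(5,4): flips 2 -> legal
(5,5): flips 1 -> legal
(6,1): flips 2 -> legal
(6,3): no bracket -> illegal
(7,1): no bracket -> illegal
(7,2): flips 3 -> legal
(7,3): no bracket -> illegal
B mobility = 9
-- W to move --
(0,0): flips 3 -> legal
(0,1): no bracket -> illegal
(1,0): flips 1 -> legal
(1,3): flips 2 -> legal
(1,4): flips 4 -> legal
(1,5): flips 2 -> legal
(1,6): flips 2 -> legal
(2,0): flips 2 -> legal
(2,1): flips 2 -> legal
(2,6): no bracket -> illegal
(3,0): no bracket -> illegal
(3,5): no bracket -> illegal
(3,6): no bracket -> illegal
(4,0): no bracket -> illegal
(4,5): flips 2 -> legal
W mobility = 9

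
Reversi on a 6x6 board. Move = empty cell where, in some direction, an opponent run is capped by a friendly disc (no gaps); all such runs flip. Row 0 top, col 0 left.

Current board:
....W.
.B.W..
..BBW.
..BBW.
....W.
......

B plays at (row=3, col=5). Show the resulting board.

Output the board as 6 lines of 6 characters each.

Answer: ....W.
.B.W..
..BBW.
..BBBB
....W.
......

Derivation:
Place B at (3,5); scan 8 dirs for brackets.
Dir NW: opp run (2,4) (1,3), next='.' -> no flip
Dir N: first cell '.' (not opp) -> no flip
Dir NE: edge -> no flip
Dir W: opp run (3,4) capped by B -> flip
Dir E: edge -> no flip
Dir SW: opp run (4,4), next='.' -> no flip
Dir S: first cell '.' (not opp) -> no flip
Dir SE: edge -> no flip
All flips: (3,4)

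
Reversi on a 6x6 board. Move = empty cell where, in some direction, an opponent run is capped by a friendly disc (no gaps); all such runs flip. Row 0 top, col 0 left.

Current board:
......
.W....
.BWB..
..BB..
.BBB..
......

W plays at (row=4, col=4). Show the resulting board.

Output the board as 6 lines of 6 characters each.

Place W at (4,4); scan 8 dirs for brackets.
Dir NW: opp run (3,3) capped by W -> flip
Dir N: first cell '.' (not opp) -> no flip
Dir NE: first cell '.' (not opp) -> no flip
Dir W: opp run (4,3) (4,2) (4,1), next='.' -> no flip
Dir E: first cell '.' (not opp) -> no flip
Dir SW: first cell '.' (not opp) -> no flip
Dir S: first cell '.' (not opp) -> no flip
Dir SE: first cell '.' (not opp) -> no flip
All flips: (3,3)

Answer: ......
.W....
.BWB..
..BW..
.BBBW.
......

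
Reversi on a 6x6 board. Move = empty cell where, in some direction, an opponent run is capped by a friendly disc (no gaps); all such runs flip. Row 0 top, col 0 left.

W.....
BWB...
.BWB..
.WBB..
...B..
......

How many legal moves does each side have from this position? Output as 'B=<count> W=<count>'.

-- B to move --
(0,1): flips 1 -> legal
(0,2): no bracket -> illegal
(1,3): no bracket -> illegal
(2,0): no bracket -> illegal
(3,0): flips 1 -> legal
(4,0): no bracket -> illegal
(4,1): flips 1 -> legal
(4,2): no bracket -> illegal
B mobility = 3
-- W to move --
(0,1): no bracket -> illegal
(0,2): flips 1 -> legal
(0,3): no bracket -> illegal
(1,3): flips 1 -> legal
(1,4): no bracket -> illegal
(2,0): flips 2 -> legal
(2,4): flips 1 -> legal
(3,0): no bracket -> illegal
(3,4): flips 2 -> legal
(4,1): no bracket -> illegal
(4,2): flips 1 -> legal
(4,4): flips 1 -> legal
(5,2): no bracket -> illegal
(5,3): no bracket -> illegal
(5,4): no bracket -> illegal
W mobility = 7

Answer: B=3 W=7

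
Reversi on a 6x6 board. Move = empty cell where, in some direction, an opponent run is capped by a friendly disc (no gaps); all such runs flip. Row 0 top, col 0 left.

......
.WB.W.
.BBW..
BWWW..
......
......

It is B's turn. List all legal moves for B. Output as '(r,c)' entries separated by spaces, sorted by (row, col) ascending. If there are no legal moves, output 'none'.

(0,0): flips 1 -> legal
(0,1): flips 1 -> legal
(0,2): no bracket -> illegal
(0,3): no bracket -> illegal
(0,4): no bracket -> illegal
(0,5): no bracket -> illegal
(1,0): flips 1 -> legal
(1,3): no bracket -> illegal
(1,5): no bracket -> illegal
(2,0): no bracket -> illegal
(2,4): flips 1 -> legal
(2,5): no bracket -> illegal
(3,4): flips 4 -> legal
(4,0): flips 1 -> legal
(4,1): flips 1 -> legal
(4,2): flips 1 -> legal
(4,3): flips 1 -> legal
(4,4): flips 1 -> legal

Answer: (0,0) (0,1) (1,0) (2,4) (3,4) (4,0) (4,1) (4,2) (4,3) (4,4)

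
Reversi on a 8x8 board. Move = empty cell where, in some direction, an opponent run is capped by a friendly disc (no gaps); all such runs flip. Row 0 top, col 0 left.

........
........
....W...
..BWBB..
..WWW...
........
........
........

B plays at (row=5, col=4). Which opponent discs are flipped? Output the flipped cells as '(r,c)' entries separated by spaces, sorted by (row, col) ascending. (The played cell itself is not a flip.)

Answer: (4,3) (4,4)

Derivation:
Dir NW: opp run (4,3) capped by B -> flip
Dir N: opp run (4,4) capped by B -> flip
Dir NE: first cell '.' (not opp) -> no flip
Dir W: first cell '.' (not opp) -> no flip
Dir E: first cell '.' (not opp) -> no flip
Dir SW: first cell '.' (not opp) -> no flip
Dir S: first cell '.' (not opp) -> no flip
Dir SE: first cell '.' (not opp) -> no flip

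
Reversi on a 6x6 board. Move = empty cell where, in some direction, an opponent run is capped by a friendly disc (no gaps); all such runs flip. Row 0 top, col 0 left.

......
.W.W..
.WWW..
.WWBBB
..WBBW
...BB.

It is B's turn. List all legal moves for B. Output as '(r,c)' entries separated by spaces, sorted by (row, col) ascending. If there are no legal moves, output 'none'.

(0,0): flips 2 -> legal
(0,1): no bracket -> illegal
(0,2): no bracket -> illegal
(0,3): flips 2 -> legal
(0,4): no bracket -> illegal
(1,0): flips 2 -> legal
(1,2): flips 1 -> legal
(1,4): no bracket -> illegal
(2,0): flips 2 -> legal
(2,4): no bracket -> illegal
(3,0): flips 2 -> legal
(4,0): no bracket -> illegal
(4,1): flips 1 -> legal
(5,1): flips 1 -> legal
(5,2): no bracket -> illegal
(5,5): flips 1 -> legal

Answer: (0,0) (0,3) (1,0) (1,2) (2,0) (3,0) (4,1) (5,1) (5,5)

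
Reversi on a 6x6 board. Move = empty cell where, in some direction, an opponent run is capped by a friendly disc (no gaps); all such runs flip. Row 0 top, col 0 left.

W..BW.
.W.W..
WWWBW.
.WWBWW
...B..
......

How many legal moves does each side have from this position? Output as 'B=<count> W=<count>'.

Answer: B=7 W=8

Derivation:
-- B to move --
(0,1): no bracket -> illegal
(0,2): no bracket -> illegal
(0,5): flips 1 -> legal
(1,0): flips 2 -> legal
(1,2): no bracket -> illegal
(1,4): no bracket -> illegal
(1,5): flips 1 -> legal
(2,5): flips 2 -> legal
(3,0): flips 2 -> legal
(4,0): no bracket -> illegal
(4,1): flips 1 -> legal
(4,2): no bracket -> illegal
(4,4): no bracket -> illegal
(4,5): flips 1 -> legal
B mobility = 7
-- W to move --
(0,2): flips 1 -> legal
(1,2): flips 1 -> legal
(1,4): flips 1 -> legal
(4,2): flips 1 -> legal
(4,4): flips 1 -> legal
(5,2): flips 1 -> legal
(5,3): flips 3 -> legal
(5,4): flips 1 -> legal
W mobility = 8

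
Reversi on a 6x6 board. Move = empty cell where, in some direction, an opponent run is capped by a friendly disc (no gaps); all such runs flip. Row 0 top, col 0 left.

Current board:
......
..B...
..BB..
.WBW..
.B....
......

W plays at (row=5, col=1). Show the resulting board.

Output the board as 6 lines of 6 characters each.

Answer: ......
..B...
..BB..
.WBW..
.W....
.W....

Derivation:
Place W at (5,1); scan 8 dirs for brackets.
Dir NW: first cell '.' (not opp) -> no flip
Dir N: opp run (4,1) capped by W -> flip
Dir NE: first cell '.' (not opp) -> no flip
Dir W: first cell '.' (not opp) -> no flip
Dir E: first cell '.' (not opp) -> no flip
Dir SW: edge -> no flip
Dir S: edge -> no flip
Dir SE: edge -> no flip
All flips: (4,1)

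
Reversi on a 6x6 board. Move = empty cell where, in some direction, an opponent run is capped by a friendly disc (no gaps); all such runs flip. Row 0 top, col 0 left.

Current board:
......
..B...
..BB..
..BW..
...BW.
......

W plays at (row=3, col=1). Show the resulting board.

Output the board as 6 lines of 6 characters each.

Place W at (3,1); scan 8 dirs for brackets.
Dir NW: first cell '.' (not opp) -> no flip
Dir N: first cell '.' (not opp) -> no flip
Dir NE: opp run (2,2), next='.' -> no flip
Dir W: first cell '.' (not opp) -> no flip
Dir E: opp run (3,2) capped by W -> flip
Dir SW: first cell '.' (not opp) -> no flip
Dir S: first cell '.' (not opp) -> no flip
Dir SE: first cell '.' (not opp) -> no flip
All flips: (3,2)

Answer: ......
..B...
..BB..
.WWW..
...BW.
......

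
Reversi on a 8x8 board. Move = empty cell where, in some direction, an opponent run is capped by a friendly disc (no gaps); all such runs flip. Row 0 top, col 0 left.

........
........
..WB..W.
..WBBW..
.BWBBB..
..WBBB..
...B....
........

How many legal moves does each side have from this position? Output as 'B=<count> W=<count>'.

-- B to move --
(1,1): flips 1 -> legal
(1,2): no bracket -> illegal
(1,3): no bracket -> illegal
(1,5): no bracket -> illegal
(1,6): no bracket -> illegal
(1,7): flips 2 -> legal
(2,1): flips 2 -> legal
(2,4): no bracket -> illegal
(2,5): flips 1 -> legal
(2,7): no bracket -> illegal
(3,1): flips 2 -> legal
(3,6): flips 1 -> legal
(3,7): no bracket -> illegal
(4,6): no bracket -> illegal
(5,1): flips 2 -> legal
(6,1): flips 1 -> legal
(6,2): no bracket -> illegal
B mobility = 8
-- W to move --
(1,2): no bracket -> illegal
(1,3): no bracket -> illegal
(1,4): flips 1 -> legal
(2,4): flips 2 -> legal
(2,5): flips 2 -> legal
(3,0): flips 1 -> legal
(3,1): no bracket -> illegal
(3,6): no bracket -> illegal
(4,0): flips 1 -> legal
(4,6): flips 3 -> legal
(5,0): flips 1 -> legal
(5,1): no bracket -> illegal
(5,6): flips 3 -> legal
(6,2): flips 2 -> legal
(6,4): flips 1 -> legal
(6,5): flips 4 -> legal
(6,6): flips 3 -> legal
(7,2): no bracket -> illegal
(7,3): no bracket -> illegal
(7,4): flips 1 -> legal
W mobility = 13

Answer: B=8 W=13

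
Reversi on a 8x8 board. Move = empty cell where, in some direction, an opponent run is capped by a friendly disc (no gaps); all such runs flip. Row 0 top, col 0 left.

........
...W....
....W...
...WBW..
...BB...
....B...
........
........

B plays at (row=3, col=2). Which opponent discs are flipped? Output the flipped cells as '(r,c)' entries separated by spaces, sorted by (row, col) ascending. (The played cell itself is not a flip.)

Answer: (3,3)

Derivation:
Dir NW: first cell '.' (not opp) -> no flip
Dir N: first cell '.' (not opp) -> no flip
Dir NE: first cell '.' (not opp) -> no flip
Dir W: first cell '.' (not opp) -> no flip
Dir E: opp run (3,3) capped by B -> flip
Dir SW: first cell '.' (not opp) -> no flip
Dir S: first cell '.' (not opp) -> no flip
Dir SE: first cell 'B' (not opp) -> no flip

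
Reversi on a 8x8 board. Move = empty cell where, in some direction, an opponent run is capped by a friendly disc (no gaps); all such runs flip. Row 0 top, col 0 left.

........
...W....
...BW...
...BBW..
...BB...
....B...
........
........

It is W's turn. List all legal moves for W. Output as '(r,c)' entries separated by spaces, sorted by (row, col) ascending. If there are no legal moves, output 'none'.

Answer: (2,2) (3,2) (4,2) (5,3) (6,4)

Derivation:
(1,2): no bracket -> illegal
(1,4): no bracket -> illegal
(2,2): flips 1 -> legal
(2,5): no bracket -> illegal
(3,2): flips 2 -> legal
(4,2): flips 1 -> legal
(4,5): no bracket -> illegal
(5,2): no bracket -> illegal
(5,3): flips 4 -> legal
(5,5): no bracket -> illegal
(6,3): no bracket -> illegal
(6,4): flips 3 -> legal
(6,5): no bracket -> illegal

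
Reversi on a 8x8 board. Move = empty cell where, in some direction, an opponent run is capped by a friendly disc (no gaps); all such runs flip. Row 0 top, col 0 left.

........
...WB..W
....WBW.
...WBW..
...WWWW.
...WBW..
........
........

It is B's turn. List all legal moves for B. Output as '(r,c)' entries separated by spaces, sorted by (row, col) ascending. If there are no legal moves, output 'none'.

Answer: (1,2) (2,3) (2,7) (3,2) (3,6) (5,2) (5,6) (6,5)

Derivation:
(0,2): no bracket -> illegal
(0,3): no bracket -> illegal
(0,4): no bracket -> illegal
(0,6): no bracket -> illegal
(0,7): no bracket -> illegal
(1,2): flips 1 -> legal
(1,5): no bracket -> illegal
(1,6): no bracket -> illegal
(2,2): no bracket -> illegal
(2,3): flips 1 -> legal
(2,7): flips 1 -> legal
(3,2): flips 2 -> legal
(3,6): flips 2 -> legal
(3,7): no bracket -> illegal
(4,2): no bracket -> illegal
(4,7): no bracket -> illegal
(5,2): flips 2 -> legal
(5,6): flips 2 -> legal
(5,7): no bracket -> illegal
(6,2): no bracket -> illegal
(6,3): no bracket -> illegal
(6,4): no bracket -> illegal
(6,5): flips 3 -> legal
(6,6): no bracket -> illegal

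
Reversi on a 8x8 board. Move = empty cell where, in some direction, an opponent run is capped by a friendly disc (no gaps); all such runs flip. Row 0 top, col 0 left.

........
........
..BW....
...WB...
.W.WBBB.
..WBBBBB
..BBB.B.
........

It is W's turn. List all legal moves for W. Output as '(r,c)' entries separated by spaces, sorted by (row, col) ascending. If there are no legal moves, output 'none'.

(1,1): flips 1 -> legal
(1,2): no bracket -> illegal
(1,3): no bracket -> illegal
(2,1): flips 1 -> legal
(2,4): no bracket -> illegal
(2,5): flips 1 -> legal
(3,1): no bracket -> illegal
(3,2): no bracket -> illegal
(3,5): flips 1 -> legal
(3,6): no bracket -> illegal
(3,7): no bracket -> illegal
(4,2): no bracket -> illegal
(4,7): flips 3 -> legal
(5,1): no bracket -> illegal
(6,1): no bracket -> illegal
(6,5): flips 1 -> legal
(6,7): flips 3 -> legal
(7,1): no bracket -> illegal
(7,2): flips 1 -> legal
(7,3): flips 2 -> legal
(7,4): flips 1 -> legal
(7,5): no bracket -> illegal
(7,6): no bracket -> illegal
(7,7): flips 3 -> legal

Answer: (1,1) (2,1) (2,5) (3,5) (4,7) (6,5) (6,7) (7,2) (7,3) (7,4) (7,7)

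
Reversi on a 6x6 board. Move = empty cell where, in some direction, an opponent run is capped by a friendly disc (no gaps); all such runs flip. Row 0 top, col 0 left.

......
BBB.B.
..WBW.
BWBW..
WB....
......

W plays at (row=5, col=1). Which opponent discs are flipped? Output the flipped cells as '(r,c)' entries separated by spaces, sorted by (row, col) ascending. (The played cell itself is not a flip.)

Dir NW: first cell 'W' (not opp) -> no flip
Dir N: opp run (4,1) capped by W -> flip
Dir NE: first cell '.' (not opp) -> no flip
Dir W: first cell '.' (not opp) -> no flip
Dir E: first cell '.' (not opp) -> no flip
Dir SW: edge -> no flip
Dir S: edge -> no flip
Dir SE: edge -> no flip

Answer: (4,1)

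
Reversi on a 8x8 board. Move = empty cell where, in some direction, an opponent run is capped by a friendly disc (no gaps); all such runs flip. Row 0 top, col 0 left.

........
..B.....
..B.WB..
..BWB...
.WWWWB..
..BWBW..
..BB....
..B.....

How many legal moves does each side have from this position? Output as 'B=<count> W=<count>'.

-- B to move --
(1,3): no bracket -> illegal
(1,4): flips 1 -> legal
(1,5): no bracket -> illegal
(2,3): flips 4 -> legal
(3,0): flips 1 -> legal
(3,1): no bracket -> illegal
(3,5): flips 2 -> legal
(4,0): flips 4 -> legal
(4,6): no bracket -> illegal
(5,0): flips 1 -> legal
(5,1): no bracket -> illegal
(5,6): flips 1 -> legal
(6,4): no bracket -> illegal
(6,5): flips 1 -> legal
(6,6): flips 3 -> legal
B mobility = 9
-- W to move --
(0,1): no bracket -> illegal
(0,2): flips 3 -> legal
(0,3): no bracket -> illegal
(1,1): flips 1 -> legal
(1,3): no bracket -> illegal
(1,4): no bracket -> illegal
(1,5): no bracket -> illegal
(1,6): flips 2 -> legal
(2,1): flips 1 -> legal
(2,3): flips 1 -> legal
(2,6): flips 1 -> legal
(3,1): flips 1 -> legal
(3,5): flips 2 -> legal
(3,6): no bracket -> illegal
(4,6): flips 1 -> legal
(5,1): flips 1 -> legal
(5,6): no bracket -> illegal
(6,1): flips 1 -> legal
(6,4): flips 1 -> legal
(6,5): flips 1 -> legal
(7,1): flips 1 -> legal
(7,3): flips 1 -> legal
(7,4): flips 2 -> legal
W mobility = 16

Answer: B=9 W=16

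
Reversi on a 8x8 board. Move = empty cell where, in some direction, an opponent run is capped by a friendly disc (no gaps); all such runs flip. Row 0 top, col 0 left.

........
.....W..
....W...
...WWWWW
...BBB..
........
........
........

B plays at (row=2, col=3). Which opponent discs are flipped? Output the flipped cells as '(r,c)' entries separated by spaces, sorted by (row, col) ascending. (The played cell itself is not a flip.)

Answer: (3,3) (3,4)

Derivation:
Dir NW: first cell '.' (not opp) -> no flip
Dir N: first cell '.' (not opp) -> no flip
Dir NE: first cell '.' (not opp) -> no flip
Dir W: first cell '.' (not opp) -> no flip
Dir E: opp run (2,4), next='.' -> no flip
Dir SW: first cell '.' (not opp) -> no flip
Dir S: opp run (3,3) capped by B -> flip
Dir SE: opp run (3,4) capped by B -> flip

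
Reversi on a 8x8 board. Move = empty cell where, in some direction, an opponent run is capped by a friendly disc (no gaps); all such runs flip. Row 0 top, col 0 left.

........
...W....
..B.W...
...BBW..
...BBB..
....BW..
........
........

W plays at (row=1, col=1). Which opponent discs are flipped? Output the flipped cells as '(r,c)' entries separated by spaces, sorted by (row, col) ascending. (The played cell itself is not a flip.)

Answer: (2,2) (3,3) (4,4)

Derivation:
Dir NW: first cell '.' (not opp) -> no flip
Dir N: first cell '.' (not opp) -> no flip
Dir NE: first cell '.' (not opp) -> no flip
Dir W: first cell '.' (not opp) -> no flip
Dir E: first cell '.' (not opp) -> no flip
Dir SW: first cell '.' (not opp) -> no flip
Dir S: first cell '.' (not opp) -> no flip
Dir SE: opp run (2,2) (3,3) (4,4) capped by W -> flip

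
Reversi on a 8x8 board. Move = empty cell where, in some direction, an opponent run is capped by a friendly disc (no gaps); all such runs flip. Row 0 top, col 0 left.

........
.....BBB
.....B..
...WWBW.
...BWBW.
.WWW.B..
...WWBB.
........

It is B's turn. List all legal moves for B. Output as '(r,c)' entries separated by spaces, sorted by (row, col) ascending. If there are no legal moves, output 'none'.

(2,2): flips 2 -> legal
(2,3): flips 2 -> legal
(2,4): no bracket -> illegal
(2,6): no bracket -> illegal
(2,7): flips 1 -> legal
(3,2): flips 2 -> legal
(3,7): flips 2 -> legal
(4,0): no bracket -> illegal
(4,1): no bracket -> illegal
(4,2): no bracket -> illegal
(4,7): flips 2 -> legal
(5,0): no bracket -> illegal
(5,4): no bracket -> illegal
(5,6): no bracket -> illegal
(5,7): flips 1 -> legal
(6,0): no bracket -> illegal
(6,1): flips 1 -> legal
(6,2): flips 4 -> legal
(7,2): no bracket -> illegal
(7,3): flips 3 -> legal
(7,4): no bracket -> illegal
(7,5): no bracket -> illegal

Answer: (2,2) (2,3) (2,7) (3,2) (3,7) (4,7) (5,7) (6,1) (6,2) (7,3)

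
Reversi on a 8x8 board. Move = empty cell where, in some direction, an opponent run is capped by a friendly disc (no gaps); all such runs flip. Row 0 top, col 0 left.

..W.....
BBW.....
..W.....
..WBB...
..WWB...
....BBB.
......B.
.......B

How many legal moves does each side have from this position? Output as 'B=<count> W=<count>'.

Answer: B=7 W=8

Derivation:
-- B to move --
(0,1): no bracket -> illegal
(0,3): no bracket -> illegal
(1,3): flips 1 -> legal
(2,1): flips 2 -> legal
(2,3): no bracket -> illegal
(3,1): flips 1 -> legal
(4,1): flips 2 -> legal
(5,1): flips 1 -> legal
(5,2): flips 1 -> legal
(5,3): flips 1 -> legal
B mobility = 7
-- W to move --
(0,0): flips 1 -> legal
(0,1): no bracket -> illegal
(2,0): flips 1 -> legal
(2,1): no bracket -> illegal
(2,3): flips 1 -> legal
(2,4): flips 1 -> legal
(2,5): flips 1 -> legal
(3,5): flips 2 -> legal
(4,5): flips 1 -> legal
(4,6): no bracket -> illegal
(4,7): no bracket -> illegal
(5,3): no bracket -> illegal
(5,7): no bracket -> illegal
(6,3): no bracket -> illegal
(6,4): no bracket -> illegal
(6,5): flips 1 -> legal
(6,7): no bracket -> illegal
(7,5): no bracket -> illegal
(7,6): no bracket -> illegal
W mobility = 8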